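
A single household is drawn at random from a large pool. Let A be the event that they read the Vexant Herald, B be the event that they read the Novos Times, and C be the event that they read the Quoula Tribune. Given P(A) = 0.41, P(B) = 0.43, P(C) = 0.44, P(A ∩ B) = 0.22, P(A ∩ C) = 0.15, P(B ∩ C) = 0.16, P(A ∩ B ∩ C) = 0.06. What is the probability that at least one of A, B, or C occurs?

P(A ∪ B ∪ C) = 0.41 + 0.43 + 0.44 − 0.22 − 0.15 − 0.16 + 0.06 = 0.81

0.81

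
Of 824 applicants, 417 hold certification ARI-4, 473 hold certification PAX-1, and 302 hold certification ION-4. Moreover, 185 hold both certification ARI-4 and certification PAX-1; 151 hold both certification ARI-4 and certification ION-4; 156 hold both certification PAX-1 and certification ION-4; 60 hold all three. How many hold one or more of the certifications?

760

Using inclusion–exclusion:
N(≥1) = 417 + 473 + 302 − 185 − 151 − 156 + 60 = 760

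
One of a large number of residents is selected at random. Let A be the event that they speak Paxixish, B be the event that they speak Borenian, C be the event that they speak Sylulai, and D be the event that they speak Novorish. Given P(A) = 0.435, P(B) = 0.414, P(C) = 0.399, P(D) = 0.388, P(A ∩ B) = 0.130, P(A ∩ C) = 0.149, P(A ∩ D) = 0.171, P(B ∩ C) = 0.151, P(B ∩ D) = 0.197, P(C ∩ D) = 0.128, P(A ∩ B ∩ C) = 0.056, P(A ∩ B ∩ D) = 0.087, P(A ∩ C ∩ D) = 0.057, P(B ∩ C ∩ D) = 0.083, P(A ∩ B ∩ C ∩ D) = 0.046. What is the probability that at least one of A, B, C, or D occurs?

0.947

By inclusion-exclusion,
P(A ∪ B ∪ C ∪ D) = 0.435 + 0.414 + 0.399 + 0.388 − 0.130 − 0.149 − 0.171 − 0.151 − 0.197 − 0.128 + 0.056 + 0.087 + 0.057 + 0.083 − 0.046 = 0.947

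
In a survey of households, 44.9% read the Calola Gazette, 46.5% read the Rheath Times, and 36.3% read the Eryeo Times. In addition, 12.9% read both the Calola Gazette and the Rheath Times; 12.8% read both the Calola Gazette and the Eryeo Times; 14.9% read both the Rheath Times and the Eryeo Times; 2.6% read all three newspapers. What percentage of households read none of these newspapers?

Apply inclusion-exclusion:
P(at least one) = 44.9 + 46.5 + 36.3 − 12.9 − 12.8 − 14.9 + 2.6 = 89.7%
P(none) = 100% − 89.7% = 10.3%

10.3%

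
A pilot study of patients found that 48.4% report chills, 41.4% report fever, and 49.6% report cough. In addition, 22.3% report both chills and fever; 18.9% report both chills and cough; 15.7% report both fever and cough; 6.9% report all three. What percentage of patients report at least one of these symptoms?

89.4%

P(union) = 48.4 + 41.4 + 49.6 − 22.3 − 18.9 − 15.7 + 6.9 = 89.4%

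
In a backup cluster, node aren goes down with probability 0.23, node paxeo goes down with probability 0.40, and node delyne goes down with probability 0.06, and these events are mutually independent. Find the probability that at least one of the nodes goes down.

0.56572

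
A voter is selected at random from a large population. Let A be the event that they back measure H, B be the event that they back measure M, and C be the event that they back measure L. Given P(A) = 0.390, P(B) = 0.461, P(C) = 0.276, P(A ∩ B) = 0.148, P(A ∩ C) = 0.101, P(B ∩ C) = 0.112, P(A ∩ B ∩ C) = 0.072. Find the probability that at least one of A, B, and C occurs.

Using inclusion–exclusion:
P(A ∪ B ∪ C) = 0.390 + 0.461 + 0.276 − 0.148 − 0.101 − 0.112 + 0.072 = 0.838

0.838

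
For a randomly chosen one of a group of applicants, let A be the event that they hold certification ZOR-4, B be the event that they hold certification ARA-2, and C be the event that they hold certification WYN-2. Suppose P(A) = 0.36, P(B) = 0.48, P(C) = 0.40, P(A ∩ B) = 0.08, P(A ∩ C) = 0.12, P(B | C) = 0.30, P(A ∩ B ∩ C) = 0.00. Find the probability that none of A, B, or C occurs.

P(B ∩ C) = P(C)·P(B|C) = 0.40 × 0.30 = 0.12
Using inclusion–exclusion:
P(A ∪ B ∪ C) = 0.36 + 0.48 + 0.40 − 0.08 − 0.12 − 0.12 + 0.00 = 0.92
P(none) = 1 − 0.92 = 0.08

0.08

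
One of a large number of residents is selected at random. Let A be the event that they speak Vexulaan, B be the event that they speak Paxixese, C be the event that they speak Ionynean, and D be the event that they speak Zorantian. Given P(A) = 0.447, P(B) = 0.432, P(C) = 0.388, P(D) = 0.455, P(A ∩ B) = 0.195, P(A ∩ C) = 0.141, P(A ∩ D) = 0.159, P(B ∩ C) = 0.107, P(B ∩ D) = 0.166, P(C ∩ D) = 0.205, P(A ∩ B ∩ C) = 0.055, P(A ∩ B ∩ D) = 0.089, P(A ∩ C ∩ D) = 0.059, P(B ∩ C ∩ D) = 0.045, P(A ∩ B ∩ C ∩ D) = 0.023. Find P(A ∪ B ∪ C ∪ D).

0.974

By inclusion-exclusion,
P(A ∪ B ∪ C ∪ D) = 0.447 + 0.432 + 0.388 + 0.455 − 0.195 − 0.141 − 0.159 − 0.107 − 0.166 − 0.205 + 0.055 + 0.089 + 0.059 + 0.045 − 0.023 = 0.974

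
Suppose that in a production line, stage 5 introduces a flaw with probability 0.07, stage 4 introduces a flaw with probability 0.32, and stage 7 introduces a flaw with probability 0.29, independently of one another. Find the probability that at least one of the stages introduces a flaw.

P(none) = (1 − 0.07) × (1 − 0.32) × (1 − 0.29) = 0.93 × 0.68 × 0.71 = 0.449004
P(at least one) = 1 − 0.449004 = 0.550996

0.550996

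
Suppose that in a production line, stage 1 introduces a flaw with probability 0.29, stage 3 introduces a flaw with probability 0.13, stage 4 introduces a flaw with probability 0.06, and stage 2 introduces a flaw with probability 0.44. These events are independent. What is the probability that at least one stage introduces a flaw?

0.67484272

P(none) = (1 − 0.29) × (1 − 0.13) × (1 − 0.06) × (1 − 0.44) = 0.71 × 0.87 × 0.94 × 0.56 = 0.32515728
P(at least one) = 1 − 0.32515728 = 0.67484272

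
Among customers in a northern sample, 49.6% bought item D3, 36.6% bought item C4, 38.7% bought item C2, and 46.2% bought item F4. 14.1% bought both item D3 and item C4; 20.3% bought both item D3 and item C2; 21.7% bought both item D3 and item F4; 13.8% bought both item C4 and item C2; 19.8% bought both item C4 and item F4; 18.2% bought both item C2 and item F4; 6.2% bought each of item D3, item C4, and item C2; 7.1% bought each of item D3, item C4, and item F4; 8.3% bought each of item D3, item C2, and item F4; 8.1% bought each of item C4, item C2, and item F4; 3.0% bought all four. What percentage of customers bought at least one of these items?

89.9%

By inclusion–exclusion:
P(≥1) = 49.6 + 36.6 + 38.7 + 46.2 − 14.1 − 20.3 − 21.7 − 13.8 − 19.8 − 18.2 + 6.2 + 7.1 + 8.3 + 8.1 − 3.0 = 89.9%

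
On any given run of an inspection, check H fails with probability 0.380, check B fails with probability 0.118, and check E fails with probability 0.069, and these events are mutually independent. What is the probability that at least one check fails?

0.49089196

Independence gives P(none) = ∏(1 − pᵢ).
P(none) = (1 − 0.380) × (1 − 0.118) × (1 − 0.069) = 0.620 × 0.882 × 0.931 = 0.50910804
P(at least one) = 1 − 0.50910804 = 0.49089196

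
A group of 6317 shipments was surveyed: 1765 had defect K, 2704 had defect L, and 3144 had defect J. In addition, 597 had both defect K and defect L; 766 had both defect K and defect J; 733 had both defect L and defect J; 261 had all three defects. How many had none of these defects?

539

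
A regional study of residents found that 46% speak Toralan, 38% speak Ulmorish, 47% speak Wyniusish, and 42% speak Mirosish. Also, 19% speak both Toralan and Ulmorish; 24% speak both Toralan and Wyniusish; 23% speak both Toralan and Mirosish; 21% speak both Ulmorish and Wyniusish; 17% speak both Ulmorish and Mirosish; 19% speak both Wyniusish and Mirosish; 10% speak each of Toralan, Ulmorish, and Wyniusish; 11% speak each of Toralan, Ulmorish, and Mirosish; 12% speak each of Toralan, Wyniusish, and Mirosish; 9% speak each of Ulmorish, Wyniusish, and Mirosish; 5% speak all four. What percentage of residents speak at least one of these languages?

Inclusion–exclusion gives
P(union) = 46 + 38 + 47 + 42 − 19 − 24 − 23 − 21 − 17 − 19 + 10 + 11 + 12 + 9 − 5 = 87%

87%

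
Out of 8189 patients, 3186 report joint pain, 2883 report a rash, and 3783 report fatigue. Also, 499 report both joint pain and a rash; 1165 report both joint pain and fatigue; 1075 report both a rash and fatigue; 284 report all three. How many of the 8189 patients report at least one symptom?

|union| = 3186 + 2883 + 3783 − 499 − 1165 − 1075 + 284 = 7397

7397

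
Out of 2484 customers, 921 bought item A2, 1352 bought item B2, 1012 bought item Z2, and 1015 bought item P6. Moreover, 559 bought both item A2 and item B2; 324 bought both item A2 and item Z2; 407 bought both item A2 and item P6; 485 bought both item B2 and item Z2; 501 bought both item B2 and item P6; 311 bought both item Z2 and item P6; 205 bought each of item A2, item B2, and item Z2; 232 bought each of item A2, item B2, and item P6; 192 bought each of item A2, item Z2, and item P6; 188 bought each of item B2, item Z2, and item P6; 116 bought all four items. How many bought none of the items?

Apply inclusion-exclusion:
|at least one| = 921 + 1352 + 1012 + 1015 − 559 − 324 − 407 − 485 − 501 − 311 + 205 + 232 + 192 + 188 − 116 = 2414
None: 2484 − 2414 = 70

70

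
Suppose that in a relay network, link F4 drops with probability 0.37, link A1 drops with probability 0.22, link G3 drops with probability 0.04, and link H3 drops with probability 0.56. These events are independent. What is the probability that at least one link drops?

Since the events are independent, P(none) is the product of the individual non-occurrence probabilities.
P(none) = (1 − 0.37) × (1 − 0.22) × (1 − 0.04) × (1 − 0.56) = 0.63 × 0.78 × 0.96 × 0.44 = 0.20756736
P(at least one) = 1 − 0.20756736 = 0.79243264

0.79243264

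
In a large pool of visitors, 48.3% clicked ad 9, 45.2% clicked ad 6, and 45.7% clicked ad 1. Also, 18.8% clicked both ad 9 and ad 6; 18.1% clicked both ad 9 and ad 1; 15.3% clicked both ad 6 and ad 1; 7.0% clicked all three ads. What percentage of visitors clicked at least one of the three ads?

By inclusion–exclusion:
P(union) = 48.3 + 45.2 + 45.7 − 18.8 − 18.1 − 15.3 + 7.0 = 94.0%

94.0%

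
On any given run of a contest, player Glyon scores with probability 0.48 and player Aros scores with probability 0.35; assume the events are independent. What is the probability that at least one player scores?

P(none) = (1 − 0.48) × (1 − 0.35) = 0.52 × 0.65 = 0.338
P(at least one) = 1 − 0.338 = 0.662

0.662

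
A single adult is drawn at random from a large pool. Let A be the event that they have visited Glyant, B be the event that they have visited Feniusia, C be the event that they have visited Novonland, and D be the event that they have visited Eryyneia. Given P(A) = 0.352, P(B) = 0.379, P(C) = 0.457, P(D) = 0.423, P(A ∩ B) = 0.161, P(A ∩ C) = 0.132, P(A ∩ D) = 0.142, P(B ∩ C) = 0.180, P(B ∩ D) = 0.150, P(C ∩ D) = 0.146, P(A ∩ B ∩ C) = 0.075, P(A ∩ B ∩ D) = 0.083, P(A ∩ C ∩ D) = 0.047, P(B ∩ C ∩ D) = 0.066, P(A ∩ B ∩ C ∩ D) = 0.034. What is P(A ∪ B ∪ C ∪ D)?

By inclusion–exclusion:
P(A ∪ B ∪ C ∪ D) = 0.352 + 0.379 + 0.457 + 0.423 − 0.161 − 0.132 − 0.142 − 0.180 − 0.150 − 0.146 + 0.075 + 0.083 + 0.047 + 0.066 − 0.034 = 0.937

0.937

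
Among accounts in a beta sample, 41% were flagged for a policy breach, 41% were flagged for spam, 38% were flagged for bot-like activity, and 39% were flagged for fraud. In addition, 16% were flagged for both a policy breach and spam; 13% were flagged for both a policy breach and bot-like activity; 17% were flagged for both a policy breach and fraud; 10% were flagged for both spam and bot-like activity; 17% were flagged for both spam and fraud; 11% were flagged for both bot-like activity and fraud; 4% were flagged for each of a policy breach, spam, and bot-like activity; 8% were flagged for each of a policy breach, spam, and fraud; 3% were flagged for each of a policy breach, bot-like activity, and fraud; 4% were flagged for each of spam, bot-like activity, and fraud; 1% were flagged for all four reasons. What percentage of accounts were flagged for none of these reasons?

Inclusion–exclusion gives
P(≥1) = 41 + 41 + 38 + 39 − 16 − 13 − 17 − 10 − 17 − 11 + 4 + 8 + 3 + 4 − 1 = 93%
P(none) = 100% − 93% = 7%

7%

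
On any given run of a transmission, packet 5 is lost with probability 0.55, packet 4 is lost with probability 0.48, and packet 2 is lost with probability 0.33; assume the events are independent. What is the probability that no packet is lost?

0.15678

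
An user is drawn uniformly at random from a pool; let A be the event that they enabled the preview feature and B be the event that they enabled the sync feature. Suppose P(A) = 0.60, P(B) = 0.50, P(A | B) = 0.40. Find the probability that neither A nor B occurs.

P(A ∩ B) = P(B)·P(A|B) = 0.50 × 0.40 = 0.20
P(A ∪ B) = 0.60 + 0.50 − 0.20 = 0.90
P(none) = 1 − 0.90 = 0.10

0.10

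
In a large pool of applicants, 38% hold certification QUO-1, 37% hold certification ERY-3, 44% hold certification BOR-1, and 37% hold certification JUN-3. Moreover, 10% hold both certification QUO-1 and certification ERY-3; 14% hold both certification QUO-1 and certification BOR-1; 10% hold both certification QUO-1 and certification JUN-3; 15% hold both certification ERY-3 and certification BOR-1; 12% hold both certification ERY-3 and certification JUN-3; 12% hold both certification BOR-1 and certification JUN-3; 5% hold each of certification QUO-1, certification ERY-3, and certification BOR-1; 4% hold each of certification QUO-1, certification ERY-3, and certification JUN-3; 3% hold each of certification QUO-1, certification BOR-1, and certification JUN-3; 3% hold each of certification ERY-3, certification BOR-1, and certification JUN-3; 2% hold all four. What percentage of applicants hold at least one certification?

96%

Apply inclusion-exclusion:
P(union) = 38 + 37 + 44 + 37 − 10 − 14 − 10 − 15 − 12 − 12 + 5 + 4 + 3 + 3 − 2 = 96%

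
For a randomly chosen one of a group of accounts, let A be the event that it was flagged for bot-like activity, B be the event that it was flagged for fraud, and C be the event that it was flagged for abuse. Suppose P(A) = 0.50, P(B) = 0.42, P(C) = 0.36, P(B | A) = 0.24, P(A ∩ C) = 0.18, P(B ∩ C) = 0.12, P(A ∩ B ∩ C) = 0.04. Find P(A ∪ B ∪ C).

0.90

P(A ∩ B) = P(A)·P(B|A) = 0.50 × 0.24 = 0.12
P(A ∪ B ∪ C) = 0.50 + 0.42 + 0.36 − 0.12 − 0.18 − 0.12 + 0.04 = 0.90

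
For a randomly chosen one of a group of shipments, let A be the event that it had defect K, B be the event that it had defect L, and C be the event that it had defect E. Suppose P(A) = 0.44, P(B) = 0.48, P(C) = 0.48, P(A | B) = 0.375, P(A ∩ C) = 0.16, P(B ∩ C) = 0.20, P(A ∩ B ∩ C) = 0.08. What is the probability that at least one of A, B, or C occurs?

0.94

P(A ∩ B) = P(B)·P(A|B) = 0.48 × 0.375 = 0.18
Inclusion–exclusion gives
P(A ∪ B ∪ C) = 0.44 + 0.48 + 0.48 − 0.18 − 0.16 − 0.20 + 0.08 = 0.94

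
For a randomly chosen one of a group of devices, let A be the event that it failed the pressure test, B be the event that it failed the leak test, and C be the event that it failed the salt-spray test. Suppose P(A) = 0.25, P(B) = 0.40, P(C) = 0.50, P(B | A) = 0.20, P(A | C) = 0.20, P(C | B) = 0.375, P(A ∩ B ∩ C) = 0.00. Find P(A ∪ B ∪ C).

P(A ∩ B) = P(A)·P(B|A) = 0.25 × 0.20 = 0.05
P(A ∩ C) = P(C)·P(A|C) = 0.50 × 0.20 = 0.10
P(B ∩ C) = P(B)·P(C|B) = 0.40 × 0.375 = 0.15
P(A ∪ B ∪ C) = 0.25 + 0.40 + 0.50 − 0.05 − 0.10 − 0.15 + 0.00 = 0.85

0.85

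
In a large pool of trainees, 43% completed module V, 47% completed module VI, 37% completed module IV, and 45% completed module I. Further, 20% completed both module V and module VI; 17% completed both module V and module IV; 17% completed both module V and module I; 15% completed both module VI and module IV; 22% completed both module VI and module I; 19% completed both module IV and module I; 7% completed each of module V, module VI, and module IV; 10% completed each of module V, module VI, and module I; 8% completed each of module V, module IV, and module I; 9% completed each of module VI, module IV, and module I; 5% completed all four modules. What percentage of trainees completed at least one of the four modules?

Apply inclusion-exclusion:
P(union) = 43 + 47 + 37 + 45 − 20 − 17 − 17 − 15 − 22 − 19 + 7 + 10 + 8 + 9 − 5 = 91%

91%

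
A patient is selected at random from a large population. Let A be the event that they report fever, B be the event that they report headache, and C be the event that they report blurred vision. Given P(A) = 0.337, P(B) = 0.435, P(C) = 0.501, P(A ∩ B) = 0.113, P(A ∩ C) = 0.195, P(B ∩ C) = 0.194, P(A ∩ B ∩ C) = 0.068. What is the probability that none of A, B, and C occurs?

P(A ∪ B ∪ C) = 0.337 + 0.435 + 0.501 − 0.113 − 0.195 − 0.194 + 0.068 = 0.839
P(none) = 1 − 0.839 = 0.161

0.161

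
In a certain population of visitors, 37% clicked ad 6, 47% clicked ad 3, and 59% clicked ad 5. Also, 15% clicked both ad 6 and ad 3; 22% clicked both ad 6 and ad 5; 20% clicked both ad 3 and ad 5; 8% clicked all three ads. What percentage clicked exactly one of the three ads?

By inclusion–exclusion (exactly-one form):
P(exactly one) = 37 + 47 + 59 − 2·15 − 2·22 − 2·20 + 3·8 = 53%

53%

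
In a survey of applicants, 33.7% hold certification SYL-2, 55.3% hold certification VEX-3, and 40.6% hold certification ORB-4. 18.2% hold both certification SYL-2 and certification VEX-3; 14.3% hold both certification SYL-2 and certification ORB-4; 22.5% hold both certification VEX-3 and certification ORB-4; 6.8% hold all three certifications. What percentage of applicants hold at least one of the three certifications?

81.4%

P(≥1) = 33.7 + 55.3 + 40.6 − 18.2 − 14.3 − 22.5 + 6.8 = 81.4%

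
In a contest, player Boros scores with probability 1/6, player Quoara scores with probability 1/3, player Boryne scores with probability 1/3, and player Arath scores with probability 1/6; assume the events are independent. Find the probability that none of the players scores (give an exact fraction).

25/81

Independence gives P(none) = ∏(1 − pᵢ).
P(none) = (1 − 1/6) × (1 − 1/3) × (1 − 1/3) × (1 − 1/6) = 5/6 × 2/3 × 2/3 × 5/6 = 25/81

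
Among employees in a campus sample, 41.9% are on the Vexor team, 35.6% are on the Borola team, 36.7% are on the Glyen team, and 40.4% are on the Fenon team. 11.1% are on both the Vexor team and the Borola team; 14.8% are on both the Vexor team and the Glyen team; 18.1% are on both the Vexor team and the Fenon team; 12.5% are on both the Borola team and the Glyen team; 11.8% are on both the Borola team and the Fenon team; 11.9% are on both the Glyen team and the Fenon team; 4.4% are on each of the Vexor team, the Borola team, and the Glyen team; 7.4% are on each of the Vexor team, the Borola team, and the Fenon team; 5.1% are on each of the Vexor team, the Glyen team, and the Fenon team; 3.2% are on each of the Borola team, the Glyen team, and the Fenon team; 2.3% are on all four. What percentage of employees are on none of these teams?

Apply inclusion-exclusion:
P(union) = 41.9 + 35.6 + 36.7 + 40.4 − 11.1 − 14.8 − 18.1 − 12.5 − 11.8 − 11.9 + 4.4 + 7.4 + 5.1 + 3.2 − 2.3 = 92.2%
P(none) = 100% − 92.2% = 7.8%

7.8%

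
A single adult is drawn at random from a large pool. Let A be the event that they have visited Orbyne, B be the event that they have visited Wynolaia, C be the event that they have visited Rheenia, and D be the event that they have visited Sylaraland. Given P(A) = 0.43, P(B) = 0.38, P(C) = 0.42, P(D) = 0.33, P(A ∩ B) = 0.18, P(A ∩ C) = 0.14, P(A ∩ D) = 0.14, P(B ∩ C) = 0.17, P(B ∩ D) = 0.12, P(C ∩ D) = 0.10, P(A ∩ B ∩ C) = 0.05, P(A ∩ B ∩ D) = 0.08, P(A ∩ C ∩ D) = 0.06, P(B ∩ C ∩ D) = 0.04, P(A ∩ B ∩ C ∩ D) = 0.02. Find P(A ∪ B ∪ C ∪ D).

0.92

P(A ∪ B ∪ C ∪ D) = 0.43 + 0.38 + 0.42 + 0.33 − 0.18 − 0.14 − 0.14 − 0.17 − 0.12 − 0.10 + 0.05 + 0.08 + 0.06 + 0.04 − 0.02 = 0.92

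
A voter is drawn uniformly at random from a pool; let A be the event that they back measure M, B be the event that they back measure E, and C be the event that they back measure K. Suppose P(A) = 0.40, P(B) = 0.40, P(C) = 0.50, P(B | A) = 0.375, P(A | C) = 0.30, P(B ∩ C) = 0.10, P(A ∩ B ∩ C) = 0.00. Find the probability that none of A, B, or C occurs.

0.10

P(A ∩ B) = P(A)·P(B|A) = 0.40 × 0.375 = 0.15
P(A ∩ C) = P(C)·P(A|C) = 0.50 × 0.30 = 0.15
P(A ∪ B ∪ C) = 0.40 + 0.40 + 0.50 − 0.15 − 0.15 − 0.10 + 0.00 = 0.90
P(none) = 1 − 0.90 = 0.10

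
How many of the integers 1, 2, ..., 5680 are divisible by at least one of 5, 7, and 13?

Using inclusion–exclusion:
floor(5680/5) + floor(5680/7) + floor(5680/13) − floor(5680/35) − floor(5680/65) − floor(5680/91) + floor(5680/455) = 1136 + 811 + 436 − 162 − 87 − 62 + 12 = 2084

2084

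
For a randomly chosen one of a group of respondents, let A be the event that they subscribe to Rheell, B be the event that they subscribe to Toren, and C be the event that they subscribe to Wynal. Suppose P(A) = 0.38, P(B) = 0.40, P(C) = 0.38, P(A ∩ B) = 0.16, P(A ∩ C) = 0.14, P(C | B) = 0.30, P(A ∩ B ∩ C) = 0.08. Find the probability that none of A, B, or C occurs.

0.18

P(B ∩ C) = P(B)·P(C|B) = 0.40 × 0.30 = 0.12
Using inclusion–exclusion:
P(A ∪ B ∪ C) = 0.38 + 0.40 + 0.38 − 0.16 − 0.14 − 0.12 + 0.08 = 0.82
P(none) = 1 − 0.82 = 0.18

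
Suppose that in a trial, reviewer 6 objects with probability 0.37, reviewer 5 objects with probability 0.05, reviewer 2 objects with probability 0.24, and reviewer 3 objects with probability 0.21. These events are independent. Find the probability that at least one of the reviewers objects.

Since the events are independent, P(none) is the product of the individual non-occurrence probabilities.
P(none) = (1 − 0.37) × (1 − 0.05) × (1 − 0.24) × (1 − 0.21) = 0.63 × 0.95 × 0.76 × 0.79 = 0.3593394
P(at least one) = 1 − 0.3593394 = 0.6406606

0.6406606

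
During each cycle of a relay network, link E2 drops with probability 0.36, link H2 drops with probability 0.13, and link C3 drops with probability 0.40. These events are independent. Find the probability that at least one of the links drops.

Since the events are independent, P(none) is the product of the individual non-occurrence probabilities.
P(none) = (1 − 0.36) × (1 − 0.13) × (1 − 0.40) = 0.64 × 0.87 × 0.60 = 0.33408
P(at least one) = 1 − 0.33408 = 0.66592

0.66592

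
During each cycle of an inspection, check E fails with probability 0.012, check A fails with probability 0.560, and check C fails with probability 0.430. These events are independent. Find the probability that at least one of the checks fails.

P(none) = (1 − 0.012) × (1 − 0.560) × (1 − 0.430) = 0.988 × 0.440 × 0.570 = 0.2477904
P(at least one) = 1 − 0.2477904 = 0.7522096

0.7522096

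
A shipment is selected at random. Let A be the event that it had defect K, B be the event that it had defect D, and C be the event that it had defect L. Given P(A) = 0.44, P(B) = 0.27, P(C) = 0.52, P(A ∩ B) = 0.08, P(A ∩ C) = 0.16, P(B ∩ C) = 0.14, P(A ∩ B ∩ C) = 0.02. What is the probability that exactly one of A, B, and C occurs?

0.53

By inclusion–exclusion (exactly-one form):
P(exactly one) = 0.44 + 0.27 + 0.52 − 2·0.08 − 2·0.16 − 2·0.14 + 3·0.02 = 0.53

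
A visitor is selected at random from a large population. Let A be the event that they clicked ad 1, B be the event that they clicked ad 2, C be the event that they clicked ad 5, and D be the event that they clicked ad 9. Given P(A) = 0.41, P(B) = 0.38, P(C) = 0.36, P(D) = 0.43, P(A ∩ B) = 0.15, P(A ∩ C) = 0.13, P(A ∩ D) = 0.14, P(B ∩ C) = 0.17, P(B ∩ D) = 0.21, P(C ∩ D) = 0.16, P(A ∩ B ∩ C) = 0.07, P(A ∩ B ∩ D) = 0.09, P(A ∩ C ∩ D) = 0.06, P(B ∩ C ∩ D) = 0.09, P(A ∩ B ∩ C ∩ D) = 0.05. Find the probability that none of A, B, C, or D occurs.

0.12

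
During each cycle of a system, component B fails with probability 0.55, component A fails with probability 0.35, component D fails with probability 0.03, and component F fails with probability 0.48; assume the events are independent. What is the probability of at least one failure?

P(none) = (1 − 0.55) × (1 − 0.35) × (1 − 0.03) × (1 − 0.48) = 0.45 × 0.65 × 0.97 × 0.52 = 0.147537
P(at least one) = 1 − 0.147537 = 0.852463

0.852463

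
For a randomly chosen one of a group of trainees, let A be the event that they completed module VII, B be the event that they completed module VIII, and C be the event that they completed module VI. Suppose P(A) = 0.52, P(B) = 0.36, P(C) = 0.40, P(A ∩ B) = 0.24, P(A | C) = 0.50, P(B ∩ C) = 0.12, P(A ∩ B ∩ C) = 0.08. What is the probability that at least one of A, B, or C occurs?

0.80

P(A ∩ C) = P(C)·P(A|C) = 0.40 × 0.50 = 0.20
By inclusion-exclusion,
P(A ∪ B ∪ C) = 0.52 + 0.36 + 0.40 − 0.24 − 0.20 − 0.12 + 0.08 = 0.80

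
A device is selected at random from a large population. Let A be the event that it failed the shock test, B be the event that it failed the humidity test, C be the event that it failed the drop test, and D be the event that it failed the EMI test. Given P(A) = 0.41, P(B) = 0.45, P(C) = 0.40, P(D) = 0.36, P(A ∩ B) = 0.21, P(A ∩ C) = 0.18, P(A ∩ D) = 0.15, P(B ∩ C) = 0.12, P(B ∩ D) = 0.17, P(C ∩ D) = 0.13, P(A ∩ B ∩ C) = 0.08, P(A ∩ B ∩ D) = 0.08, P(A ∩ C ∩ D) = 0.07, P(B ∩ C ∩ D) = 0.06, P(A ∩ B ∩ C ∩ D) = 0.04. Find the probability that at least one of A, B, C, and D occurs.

0.91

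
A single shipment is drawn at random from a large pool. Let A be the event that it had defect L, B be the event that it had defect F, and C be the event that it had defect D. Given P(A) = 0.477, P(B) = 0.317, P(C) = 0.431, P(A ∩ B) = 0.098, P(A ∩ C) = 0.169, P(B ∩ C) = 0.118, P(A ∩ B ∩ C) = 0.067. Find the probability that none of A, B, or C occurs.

By inclusion-exclusion,
P(A ∪ B ∪ C) = 0.477 + 0.317 + 0.431 − 0.098 − 0.169 − 0.118 + 0.067 = 0.907
P(none) = 1 − 0.907 = 0.093

0.093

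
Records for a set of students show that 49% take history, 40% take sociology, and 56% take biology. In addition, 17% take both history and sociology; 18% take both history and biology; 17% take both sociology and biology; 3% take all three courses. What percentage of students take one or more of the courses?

Inclusion–exclusion gives
P(≥1) = 49 + 40 + 56 − 17 − 18 − 17 + 3 = 96%

96%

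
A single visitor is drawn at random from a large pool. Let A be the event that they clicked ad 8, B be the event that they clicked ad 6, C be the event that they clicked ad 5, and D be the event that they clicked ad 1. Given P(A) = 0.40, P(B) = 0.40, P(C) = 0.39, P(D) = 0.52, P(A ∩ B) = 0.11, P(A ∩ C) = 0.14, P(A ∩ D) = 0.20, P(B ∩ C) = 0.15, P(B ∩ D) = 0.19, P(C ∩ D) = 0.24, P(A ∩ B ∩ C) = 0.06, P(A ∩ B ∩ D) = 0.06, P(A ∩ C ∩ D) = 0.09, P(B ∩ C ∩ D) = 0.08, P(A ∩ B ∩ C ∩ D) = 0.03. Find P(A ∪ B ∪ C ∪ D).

Apply inclusion-exclusion:
P(A ∪ B ∪ C ∪ D) = 0.40 + 0.40 + 0.39 + 0.52 − 0.11 − 0.14 − 0.20 − 0.15 − 0.19 − 0.24 + 0.06 + 0.06 + 0.09 + 0.08 − 0.03 = 0.94

0.94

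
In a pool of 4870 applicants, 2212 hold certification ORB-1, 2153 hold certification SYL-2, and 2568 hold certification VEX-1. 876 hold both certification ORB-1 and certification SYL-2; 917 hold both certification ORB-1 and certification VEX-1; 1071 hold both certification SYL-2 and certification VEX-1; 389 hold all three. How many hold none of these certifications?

412

Apply inclusion-exclusion:
|at least one| = 2212 + 2153 + 2568 − 876 − 917 − 1071 + 389 = 4458
None: 4870 − 4458 = 412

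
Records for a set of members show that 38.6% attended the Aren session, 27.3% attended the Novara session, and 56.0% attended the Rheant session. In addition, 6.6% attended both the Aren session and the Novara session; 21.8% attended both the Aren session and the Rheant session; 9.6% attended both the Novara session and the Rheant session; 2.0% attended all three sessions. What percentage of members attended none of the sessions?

14.1%

P(union) = 38.6 + 27.3 + 56.0 − 6.6 − 21.8 − 9.6 + 2.0 = 85.9%
P(none) = 100% − 85.9% = 14.1%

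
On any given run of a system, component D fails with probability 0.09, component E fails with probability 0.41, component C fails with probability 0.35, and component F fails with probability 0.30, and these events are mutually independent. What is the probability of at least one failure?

P(none) = (1 − 0.09) × (1 − 0.41) × (1 − 0.35) × (1 − 0.30) = 0.91 × 0.59 × 0.65 × 0.70 = 0.2442895
P(at least one) = 1 − 0.2442895 = 0.7557105

0.7557105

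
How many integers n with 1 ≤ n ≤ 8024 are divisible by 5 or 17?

1982

⌊8024/5⌋ + ⌊8024/17⌋ − ⌊8024/85⌋ = 1604 + 472 − 94 = 1982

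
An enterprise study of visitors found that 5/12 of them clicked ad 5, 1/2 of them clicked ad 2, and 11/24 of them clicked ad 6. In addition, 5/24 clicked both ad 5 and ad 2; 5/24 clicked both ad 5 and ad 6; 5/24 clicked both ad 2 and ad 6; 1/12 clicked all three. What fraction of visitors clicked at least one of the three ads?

5/6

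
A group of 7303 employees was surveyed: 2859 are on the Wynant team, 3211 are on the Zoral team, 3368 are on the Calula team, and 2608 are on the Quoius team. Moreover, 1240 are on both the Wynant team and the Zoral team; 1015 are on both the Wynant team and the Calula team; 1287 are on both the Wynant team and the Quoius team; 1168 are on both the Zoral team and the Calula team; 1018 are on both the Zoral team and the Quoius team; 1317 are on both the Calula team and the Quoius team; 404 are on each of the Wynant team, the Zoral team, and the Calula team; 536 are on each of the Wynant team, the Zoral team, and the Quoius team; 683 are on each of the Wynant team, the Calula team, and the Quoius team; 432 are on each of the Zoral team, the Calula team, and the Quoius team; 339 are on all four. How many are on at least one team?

6717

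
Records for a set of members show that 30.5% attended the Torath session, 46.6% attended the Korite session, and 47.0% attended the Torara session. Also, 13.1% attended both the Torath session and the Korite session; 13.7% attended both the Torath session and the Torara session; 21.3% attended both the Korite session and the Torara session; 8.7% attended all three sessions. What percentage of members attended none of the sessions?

Inclusion–exclusion gives
P(≥1) = 30.5 + 46.6 + 47.0 − 13.1 − 13.7 − 21.3 + 8.7 = 84.7%
P(none) = 100% − 84.7% = 15.3%

15.3%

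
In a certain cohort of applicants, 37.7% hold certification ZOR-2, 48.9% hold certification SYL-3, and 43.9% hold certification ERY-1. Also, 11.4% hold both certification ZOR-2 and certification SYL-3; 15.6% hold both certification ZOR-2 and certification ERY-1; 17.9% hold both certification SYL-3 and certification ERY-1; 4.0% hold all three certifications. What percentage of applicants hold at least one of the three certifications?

P(union) = 37.7 + 48.9 + 43.9 − 11.4 − 15.6 − 17.9 + 4.0 = 89.6%

89.6%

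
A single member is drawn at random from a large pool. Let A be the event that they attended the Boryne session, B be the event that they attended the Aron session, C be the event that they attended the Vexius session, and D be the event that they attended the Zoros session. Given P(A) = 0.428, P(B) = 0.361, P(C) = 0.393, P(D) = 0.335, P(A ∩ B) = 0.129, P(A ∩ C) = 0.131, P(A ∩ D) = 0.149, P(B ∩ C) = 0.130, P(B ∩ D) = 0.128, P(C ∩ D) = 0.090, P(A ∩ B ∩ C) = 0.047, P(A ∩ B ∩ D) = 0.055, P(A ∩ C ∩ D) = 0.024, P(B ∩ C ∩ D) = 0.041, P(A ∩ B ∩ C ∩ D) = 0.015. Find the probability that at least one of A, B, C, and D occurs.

0.912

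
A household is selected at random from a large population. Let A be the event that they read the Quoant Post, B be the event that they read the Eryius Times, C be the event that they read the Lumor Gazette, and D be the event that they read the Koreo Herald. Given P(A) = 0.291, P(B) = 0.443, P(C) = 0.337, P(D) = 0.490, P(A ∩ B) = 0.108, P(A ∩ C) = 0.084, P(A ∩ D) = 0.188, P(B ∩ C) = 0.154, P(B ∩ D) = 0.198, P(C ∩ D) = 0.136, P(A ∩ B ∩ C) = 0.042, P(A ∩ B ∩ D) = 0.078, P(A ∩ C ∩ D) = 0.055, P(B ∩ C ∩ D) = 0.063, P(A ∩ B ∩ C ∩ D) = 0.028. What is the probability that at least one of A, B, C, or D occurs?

0.903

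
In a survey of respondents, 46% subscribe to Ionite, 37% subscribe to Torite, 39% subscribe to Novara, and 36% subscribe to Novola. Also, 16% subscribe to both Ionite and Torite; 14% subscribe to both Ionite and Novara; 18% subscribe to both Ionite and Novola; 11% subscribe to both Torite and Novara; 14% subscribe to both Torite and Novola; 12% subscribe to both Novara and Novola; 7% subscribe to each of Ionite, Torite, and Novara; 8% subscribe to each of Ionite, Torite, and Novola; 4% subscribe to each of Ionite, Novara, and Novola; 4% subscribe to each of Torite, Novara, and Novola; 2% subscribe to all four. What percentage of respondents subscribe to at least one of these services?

P(at least one) = 46 + 37 + 39 + 36 − 16 − 14 − 18 − 11 − 14 − 12 + 7 + 8 + 4 + 4 − 2 = 94%

94%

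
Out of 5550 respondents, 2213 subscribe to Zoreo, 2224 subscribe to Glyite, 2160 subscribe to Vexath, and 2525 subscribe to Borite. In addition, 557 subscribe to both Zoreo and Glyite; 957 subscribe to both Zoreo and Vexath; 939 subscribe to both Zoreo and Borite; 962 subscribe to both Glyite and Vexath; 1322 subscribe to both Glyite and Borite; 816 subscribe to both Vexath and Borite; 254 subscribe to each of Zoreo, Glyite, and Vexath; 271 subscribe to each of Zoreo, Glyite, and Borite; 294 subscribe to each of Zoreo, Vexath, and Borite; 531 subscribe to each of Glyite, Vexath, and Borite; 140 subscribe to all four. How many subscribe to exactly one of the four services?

1506

Using the inclusion–exclusion count for exactly one event:
N(exactly one) = 2213 + 2224 + 2160 + 2525 − 2·557 − 2·957 − 2·939 − 2·962 − 2·1322 − 2·816 + 3·254 + 3·271 + 3·294 + 3·531 − 4·140 = 1506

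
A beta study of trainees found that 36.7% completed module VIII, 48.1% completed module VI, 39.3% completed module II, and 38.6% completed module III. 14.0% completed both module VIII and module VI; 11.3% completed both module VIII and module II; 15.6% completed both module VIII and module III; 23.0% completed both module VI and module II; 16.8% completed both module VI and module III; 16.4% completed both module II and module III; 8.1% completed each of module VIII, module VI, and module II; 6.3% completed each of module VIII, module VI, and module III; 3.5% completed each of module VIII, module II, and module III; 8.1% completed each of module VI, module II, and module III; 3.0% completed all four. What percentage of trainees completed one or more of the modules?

By inclusion-exclusion,
P(at least one) = 36.7 + 48.1 + 39.3 + 38.6 − 14.0 − 11.3 − 15.6 − 23.0 − 16.8 − 16.4 + 8.1 + 6.3 + 3.5 + 8.1 − 3.0 = 88.6%

88.6%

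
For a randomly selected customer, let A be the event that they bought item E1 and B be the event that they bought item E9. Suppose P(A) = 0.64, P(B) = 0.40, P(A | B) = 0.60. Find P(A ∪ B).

0.80

P(A ∩ B) = P(B)·P(A|B) = 0.40 × 0.60 = 0.24
Inclusion–exclusion gives
P(A ∪ B) = 0.64 + 0.40 − 0.24 = 0.80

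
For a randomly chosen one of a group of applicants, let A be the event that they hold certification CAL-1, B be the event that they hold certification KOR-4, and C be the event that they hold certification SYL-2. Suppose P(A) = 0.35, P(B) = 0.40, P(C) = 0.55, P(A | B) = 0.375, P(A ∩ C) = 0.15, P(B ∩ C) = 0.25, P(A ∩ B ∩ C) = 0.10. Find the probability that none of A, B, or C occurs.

0.15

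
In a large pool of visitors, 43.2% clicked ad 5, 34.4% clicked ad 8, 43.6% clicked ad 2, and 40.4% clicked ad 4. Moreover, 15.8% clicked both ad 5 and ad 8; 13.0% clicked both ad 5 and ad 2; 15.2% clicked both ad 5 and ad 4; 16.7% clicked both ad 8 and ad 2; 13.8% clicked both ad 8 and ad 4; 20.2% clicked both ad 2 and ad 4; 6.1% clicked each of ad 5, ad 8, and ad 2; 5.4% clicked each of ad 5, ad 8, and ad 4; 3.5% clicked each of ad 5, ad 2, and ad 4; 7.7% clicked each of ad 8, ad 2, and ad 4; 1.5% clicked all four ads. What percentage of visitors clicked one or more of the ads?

P(≥1) = 43.2 + 34.4 + 43.6 + 40.4 − 15.8 − 13.0 − 15.2 − 16.7 − 13.8 − 20.2 + 6.1 + 5.4 + 3.5 + 7.7 − 1.5 = 88.1%

88.1%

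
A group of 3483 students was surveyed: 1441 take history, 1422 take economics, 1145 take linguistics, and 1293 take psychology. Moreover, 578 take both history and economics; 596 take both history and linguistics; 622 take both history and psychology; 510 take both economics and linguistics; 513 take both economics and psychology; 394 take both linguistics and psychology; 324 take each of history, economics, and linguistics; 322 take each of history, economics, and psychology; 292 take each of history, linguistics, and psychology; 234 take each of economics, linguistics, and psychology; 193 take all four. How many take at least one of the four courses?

3067

Apply inclusion-exclusion:
N(≥1) = 1441 + 1422 + 1145 + 1293 − 578 − 596 − 622 − 510 − 513 − 394 + 324 + 322 + 292 + 234 − 193 = 3067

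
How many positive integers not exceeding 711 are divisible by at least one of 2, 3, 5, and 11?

538

By inclusion–exclusion:
floor(711/2) + floor(711/3) + floor(711/5) + floor(711/11) − floor(711/6) − floor(711/10) − floor(711/22) − floor(711/15) − floor(711/33) − floor(711/55) + floor(711/30) + floor(711/66) + floor(711/110) + floor(711/165) − floor(711/330) = 355 + 237 + 142 + 64 − 118 − 71 − 32 − 47 − 21 − 12 + 23 + 10 + 6 + 4 − 2 = 538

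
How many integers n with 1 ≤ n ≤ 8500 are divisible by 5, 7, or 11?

3202

⌊8500/5⌋ + ⌊8500/7⌋ + ⌊8500/11⌋ − ⌊8500/35⌋ − ⌊8500/55⌋ − ⌊8500/77⌋ + ⌊8500/385⌋ = 1700 + 1214 + 772 − 242 − 154 − 110 + 22 = 3202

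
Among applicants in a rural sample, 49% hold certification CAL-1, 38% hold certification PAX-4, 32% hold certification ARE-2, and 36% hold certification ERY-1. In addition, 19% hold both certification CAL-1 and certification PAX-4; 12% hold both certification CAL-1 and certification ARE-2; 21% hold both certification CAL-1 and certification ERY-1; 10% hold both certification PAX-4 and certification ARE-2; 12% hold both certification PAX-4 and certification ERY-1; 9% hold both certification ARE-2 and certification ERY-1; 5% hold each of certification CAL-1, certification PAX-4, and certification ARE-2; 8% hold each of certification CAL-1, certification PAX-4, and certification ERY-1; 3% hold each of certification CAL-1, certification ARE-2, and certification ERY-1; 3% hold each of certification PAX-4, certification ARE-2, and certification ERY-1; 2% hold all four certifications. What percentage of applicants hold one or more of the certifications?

89%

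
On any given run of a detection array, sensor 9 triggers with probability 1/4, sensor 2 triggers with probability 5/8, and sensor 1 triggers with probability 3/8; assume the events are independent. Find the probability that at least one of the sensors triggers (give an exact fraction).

P(none) = (1 − 1/4) × (1 − 5/8) × (1 − 3/8) = 3/4 × 3/8 × 5/8 = 45/256
P(at least one) = 1 − 45/256 = 211/256

211/256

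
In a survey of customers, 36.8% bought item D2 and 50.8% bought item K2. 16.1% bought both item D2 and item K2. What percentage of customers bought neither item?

28.5%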